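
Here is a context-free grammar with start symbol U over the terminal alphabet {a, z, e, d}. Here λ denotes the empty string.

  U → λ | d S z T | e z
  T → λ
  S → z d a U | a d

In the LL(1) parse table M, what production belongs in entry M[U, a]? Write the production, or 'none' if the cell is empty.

FIRST(U) = {λ, d, e}
FIRST(T) = {λ}
FIRST(S) = {a, z}
FOLLOW(U) includes $ since U is the start symbol.
FOLLOW(S): in U→d S z T, S is followed by z T with FIRST {z}. Thus FOLLOW(S) = {z}.
FOLLOW(U): in S→z d a U, the suffix after U is empty, so FOLLOW(U) ⊇ FOLLOW(S) = {z}. Thus FOLLOW(U) = {$, z}.
For U → λ: FIRST(λ) = {λ}, so it goes in M[U, t] for t ∈ {}; since λ ∈ FIRST, also for every t ∈ FOLLOW(U) = {$, z}.
For U → d S z T: FIRST(d S z T) = {d}, so it goes in M[U, t] for t ∈ {d}.
For U → e z: FIRST(e z) = {e}, so it goes in M[U, t] for t ∈ {e}.
None of these place a production in M[U, a].

none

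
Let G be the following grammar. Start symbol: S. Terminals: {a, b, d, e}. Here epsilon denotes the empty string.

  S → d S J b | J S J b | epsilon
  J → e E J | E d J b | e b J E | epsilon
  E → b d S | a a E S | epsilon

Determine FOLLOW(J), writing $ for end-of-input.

FIRST(E): from E→b d S we get {b}; from E→a a E S we get {a}; from E→epsilon we get {epsilon}. So FIRST(E) = {epsilon, a, b}.
FIRST(J): from J→e E J we get {e}; from J→E d J b we get {a, b, d}; from J→e b J E we get {e}; from J→epsilon we get {epsilon}. So FIRST(J) = {epsilon, a, b, d, e}.
FIRST(S): from S→d S J b we get {d}; from S→J S J b we get {a, b, d, e}; from S→epsilon we get {epsilon}. So FIRST(S) = {epsilon, a, b, d, e}.
FOLLOW(S) includes $ since S is the start symbol.
FOLLOW(J): in S→d S J b, J is followed by b with FIRST {b}; in S→J S J b (occurrence 1), J is followed by S J b with FIRST {a, b, d, e}; in S→J S J b (occurrence 2), J is followed by b with FIRST {b}; in J→e E J, the suffix after J is empty (adds nothing new); in J→E d J b, J is followed by b with FIRST {b}; in J→e b J E, J is followed by E with FIRST {epsilon, a, b}; in J→e b J E, the suffix after J is nullable (adds nothing new). Thus FOLLOW(J) = {a, b, d, e}.
FOLLOW(E): in J→e E J, E is followed by J with FIRST {epsilon, a, b, d, e}; in J→e E J, the suffix after E is nullable, so FOLLOW(E) ⊇ FOLLOW(J) = {a, b, d, e}; in J→E d J b, E is followed by d J b with FIRST {d}; in J→e b J E, the suffix after E is empty, so FOLLOW(E) ⊇ FOLLOW(J) = {a, b, d, e}; in E→a a E S, E is followed by S with FIRST {epsilon, a, b, d, e}; in E→a a E S, the suffix after E is nullable (adds nothing new). Thus FOLLOW(E) = {a, b, d, e}.
FOLLOW(S): in S→d S J b, S is followed by J b with FIRST {a, b, d, e}; in S→J S J b, S is followed by J b with FIRST {a, b, d, e}; in E→b d S, the suffix after S is empty, so FOLLOW(S) ⊇ FOLLOW(E) = {a, b, d, e}; in E→a a E S, the suffix after S is empty, so FOLLOW(S) ⊇ FOLLOW(E) = {a, b, d, e}. Thus FOLLOW(S) = {$, a, b, d, e}.

{a, b, d, e}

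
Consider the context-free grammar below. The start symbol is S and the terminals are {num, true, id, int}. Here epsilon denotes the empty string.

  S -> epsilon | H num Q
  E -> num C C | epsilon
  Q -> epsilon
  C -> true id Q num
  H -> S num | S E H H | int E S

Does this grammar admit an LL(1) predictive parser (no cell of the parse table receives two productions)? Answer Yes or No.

No

FIRST(S) = {epsilon, int, num}
FIRST(E) = {epsilon, num}
FIRST(Q) = {epsilon}
FIRST(C) = {true}
FIRST(H) = {int, num}
FOLLOW(S) = {$, int, num}
FOLLOW(E) = {int, num}
FOLLOW(Q) = {$, int, num}
FOLLOW(C) = {int, num, true}
FOLLOW(H) = {int, num}
Cell M[E, num] receives both E -> num C C and E -> epsilon — the grammar is not LL(1).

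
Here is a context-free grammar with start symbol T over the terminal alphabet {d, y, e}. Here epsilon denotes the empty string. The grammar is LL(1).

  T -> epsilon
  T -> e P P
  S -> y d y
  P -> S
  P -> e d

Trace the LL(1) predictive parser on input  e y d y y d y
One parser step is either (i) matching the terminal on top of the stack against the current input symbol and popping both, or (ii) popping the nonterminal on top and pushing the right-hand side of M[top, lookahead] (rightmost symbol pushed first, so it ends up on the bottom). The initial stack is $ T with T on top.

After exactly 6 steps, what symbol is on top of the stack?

y

step 1: stack=$ T  input=e y d y y d y $  — expand T -> e P P
step 2: stack=$ P P e  input=e y d y y d y $  — match e
step 3: stack=$ P P  input=y d y y d y $  — expand P -> S
step 4: stack=$ P S  input=y d y y d y $  — expand S -> y d y
step 5: stack=$ P y d y  input=y d y y d y $  — match y
step 6: stack=$ P y d  input=d y y d y $  — match d
Stack after step 6: $ P y (top = y).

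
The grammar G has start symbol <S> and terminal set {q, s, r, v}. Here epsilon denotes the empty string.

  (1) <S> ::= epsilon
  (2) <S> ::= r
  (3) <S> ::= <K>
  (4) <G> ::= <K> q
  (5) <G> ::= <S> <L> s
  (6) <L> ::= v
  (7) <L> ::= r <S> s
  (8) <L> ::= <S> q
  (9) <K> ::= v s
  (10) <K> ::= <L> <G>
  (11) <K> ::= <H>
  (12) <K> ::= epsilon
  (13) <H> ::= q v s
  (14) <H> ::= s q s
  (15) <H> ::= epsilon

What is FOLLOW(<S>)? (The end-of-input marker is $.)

{$, q, r, s, v}

FIRST(<H>) = {epsilon, q, s}
FIRST(<S>) = {epsilon, q, r, s, v}  (via <K>)
FIRST(<L>) = {q, r, s, v}  (via <S> q)
FIRST(<K>) = {epsilon, q, r, s, v}  (via <L> <G>, <H>)
FIRST(<G>) = {q, r, s, v}  (via <K> q, <S> <L> s)
FOLLOW(<S>) includes $ since <S> is the start symbol.
FOLLOW(<S>): in <G>::=<S> <L> s, <S> is followed by <L> s with FIRST {q, r, s, v}; in <L>::=r <S> s, <S> is followed by s with FIRST {s}; in <L>::=<S> q, <S> is followed by q with FIRST {q}. Thus FOLLOW(<S>) = {$, q, r, s, v}.
FOLLOW(<L>): in <G>::=<S> <L> s, <L> is followed by s with FIRST {s}; in <K>::=<L> <G>, <L> is followed by <G> with FIRST {q, r, s, v}. Thus FOLLOW(<L>) = {q, r, s, v}.
FOLLOW(<K>): in <S>::=<K>, the suffix after <K> is empty, so FOLLOW(<K>) ⊇ FOLLOW(<S>) = {$, q, r, s, v}; in <G>::=<K> q, <K> is followed by q with FIRST {q}. Thus FOLLOW(<K>) = {$, q, r, s, v}.
FOLLOW(<G>): in <K>::=<L> <G>, the suffix after <G> is empty, so FOLLOW(<G>) ⊇ FOLLOW(<K>) = {$, q, r, s, v}. Thus FOLLOW(<G>) = {$, q, r, s, v}.
FOLLOW(<H>): in <K>::=<H>, the suffix after <H> is empty, so FOLLOW(<H>) ⊇ FOLLOW(<K>) = {$, q, r, s, v}. Thus FOLLOW(<H>) = {$, q, r, s, v}.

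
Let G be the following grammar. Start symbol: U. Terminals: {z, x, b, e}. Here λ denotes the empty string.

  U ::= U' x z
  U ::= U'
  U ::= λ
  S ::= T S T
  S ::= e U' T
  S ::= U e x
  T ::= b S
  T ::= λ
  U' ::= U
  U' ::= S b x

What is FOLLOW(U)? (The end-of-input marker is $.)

{$, b, e, x}

FIRST(T) = {λ, b}
FIRST(U) = {λ, b, e, x}  (via U' x z, U')
FIRST(S) = {b, e, x}  (via T S T, U e x)
FIRST(U') = {λ, b, e, x}  (via U, S b x)
FOLLOW(U) includes $ since U is the start symbol.
FOLLOW(U): in S::=U e x, U is followed by e x with FIRST {e}; in U'::=U, the suffix after U is empty, so FOLLOW(U) ⊇ FOLLOW(U') = {$, b, e, x}. Thus FOLLOW(U) = {$, b, e, x}.
FOLLOW(S): in S::=T S T, S is followed by T with FIRST {λ, b}; in S::=T S T, the suffix after S is nullable (adds nothing new); in T::=b S, the suffix after S is empty, so FOLLOW(S) ⊇ FOLLOW(T) = {b, e, x}; in U'::=S b x, S is followed by b x with FIRST {b}. Thus FOLLOW(S) = {b, e, x}.
FOLLOW(T): in S::=T S T (occurrence 1), T is followed by S T with FIRST {b, e, x}; in S::=T S T (occurrence 2), the suffix after T is empty, so FOLLOW(T) ⊇ FOLLOW(S) = {b, e, x}; in S::=e U' T, the suffix after T is empty, so FOLLOW(T) ⊇ FOLLOW(S) = {b, e, x}. Thus FOLLOW(T) = {b, e, x}.
FOLLOW(U'): in U::=U' x z, U' is followed by x z with FIRST {x}; in U::=U', the suffix after U' is empty, so FOLLOW(U') ⊇ FOLLOW(U) = {$, b, e, x}; in S::=e U' T, U' is followed by T with FIRST {λ, b}; in S::=e U' T, the suffix after U' is nullable, so FOLLOW(U') ⊇ FOLLOW(S) = {b, e, x}. Thus FOLLOW(U') = {$, b, e, x}.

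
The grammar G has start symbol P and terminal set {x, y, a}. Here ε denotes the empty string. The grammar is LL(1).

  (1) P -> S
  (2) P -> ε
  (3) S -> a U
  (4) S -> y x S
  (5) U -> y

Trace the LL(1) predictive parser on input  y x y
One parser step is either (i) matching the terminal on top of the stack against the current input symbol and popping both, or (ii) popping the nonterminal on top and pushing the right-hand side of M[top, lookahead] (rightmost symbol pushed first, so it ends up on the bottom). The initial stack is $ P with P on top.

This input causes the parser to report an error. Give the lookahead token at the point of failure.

     Stack    Input    Action
  1  $ P      y x y $  expand P -> S
  2  $ S      y x y $  expand S -> y x S
  3  $ S x y  y x y $  match y
  4  $ S x    x y $    match x
  5  $ S      y $      expand S -> y x S
  6  $ S x y  y $      match y
  7  $ S x    $        error: top is terminal x but lookahead is $

$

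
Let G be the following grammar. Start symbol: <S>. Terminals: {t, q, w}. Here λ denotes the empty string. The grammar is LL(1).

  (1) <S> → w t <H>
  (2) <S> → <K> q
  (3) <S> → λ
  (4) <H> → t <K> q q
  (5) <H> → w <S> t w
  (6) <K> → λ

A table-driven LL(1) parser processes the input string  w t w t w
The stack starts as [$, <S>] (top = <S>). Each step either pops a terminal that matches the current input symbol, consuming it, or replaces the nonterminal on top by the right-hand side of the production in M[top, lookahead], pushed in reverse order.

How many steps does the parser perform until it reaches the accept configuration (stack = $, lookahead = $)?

8

step 1: stack=$ <S>  input=w t w t w $  — expand <S> → w t <H>
step 2: stack=$ <H> t w  input=w t w t w $  — match w
step 3: stack=$ <H> t  input=t w t w $  — match t
step 4: stack=$ <H>  input=w t w $  — expand <H> → w <S> t w
step 5: stack=$ w t <S> w  input=w t w $  — match w
step 6: stack=$ w t <S>  input=t w $  — expand <S> → λ
step 7: stack=$ w t  input=t w $  — match t
step 8: stack=$ w  input=w $  — match w
Accept reached after 8 steps.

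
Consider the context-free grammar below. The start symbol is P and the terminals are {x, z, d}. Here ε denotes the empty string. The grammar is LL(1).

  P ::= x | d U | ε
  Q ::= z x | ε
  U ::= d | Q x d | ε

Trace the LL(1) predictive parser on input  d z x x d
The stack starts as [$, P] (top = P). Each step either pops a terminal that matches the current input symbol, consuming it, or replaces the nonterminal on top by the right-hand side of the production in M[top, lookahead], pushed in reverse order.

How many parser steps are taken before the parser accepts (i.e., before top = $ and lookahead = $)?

     Stack      Input        Action
  1  $ P        d z x x d $  expand P ::= d U
  2  $ U d      d z x x d $  match d
  3  $ U        z x x d $    expand U ::= Q x d
  4  $ d x Q    z x x d $    expand Q ::= z x
  5  $ d x x z  z x x d $    match z
  6  $ d x x    x x d $      match x
  7  $ d x      x d $        match x
  8  $ d        d $          match d
Accept reached after 8 steps.

8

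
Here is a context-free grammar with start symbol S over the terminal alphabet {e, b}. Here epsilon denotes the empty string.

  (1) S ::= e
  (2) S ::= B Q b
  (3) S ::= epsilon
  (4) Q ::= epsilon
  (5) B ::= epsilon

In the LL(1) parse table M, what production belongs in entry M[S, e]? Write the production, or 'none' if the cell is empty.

FIRST(Q): from Q::=epsilon we get {epsilon}. So FIRST(Q) = {epsilon}.
FIRST(B): from B::=epsilon we get {epsilon}. So FIRST(B) = {epsilon}.
FIRST(S): from S::=e we get {e}; from S::=B Q b we get {b}; from S::=epsilon we get {epsilon}. So FIRST(S) = {epsilon, b, e}.
FOLLOW(S) includes $ since S is the start symbol.
FOLLOW(S): S appears on no right-hand side. Thus FOLLOW(S) = {$}.
For S ::= e: FIRST(e) = {e}, so it goes in M[S, t] for t ∈ {e}.
For S ::= B Q b: FIRST(B Q b) = {b}, so it goes in M[S, t] for t ∈ {b}.
For S ::= epsilon: FIRST(epsilon) = {epsilon}, so it goes in M[S, t] for t ∈ {}; since epsilon ∈ FIRST, also for every t ∈ FOLLOW(S) = {$}.

S ::= e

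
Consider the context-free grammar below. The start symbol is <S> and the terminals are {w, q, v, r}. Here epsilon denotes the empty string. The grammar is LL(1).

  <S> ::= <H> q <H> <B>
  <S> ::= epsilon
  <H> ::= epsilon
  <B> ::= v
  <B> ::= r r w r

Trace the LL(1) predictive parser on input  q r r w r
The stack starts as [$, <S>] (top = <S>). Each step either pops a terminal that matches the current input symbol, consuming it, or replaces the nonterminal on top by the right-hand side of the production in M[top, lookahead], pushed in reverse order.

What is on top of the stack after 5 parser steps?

r

     Stack            Input        Action
  1  $ <S>            q r r w r $  expand <S> ::= <H> q <H> <B>
  2  $ <B> <H> q <H>  q r r w r $  expand <H> ::= epsilon
  3  $ <B> <H> q      q r r w r $  match q
  4  $ <B> <H>        r r w r $    expand <H> ::= epsilon
  5  $ <B>            r r w r $    expand <B> ::= r r w r
Stack after step 5: $ r w r r (top = r).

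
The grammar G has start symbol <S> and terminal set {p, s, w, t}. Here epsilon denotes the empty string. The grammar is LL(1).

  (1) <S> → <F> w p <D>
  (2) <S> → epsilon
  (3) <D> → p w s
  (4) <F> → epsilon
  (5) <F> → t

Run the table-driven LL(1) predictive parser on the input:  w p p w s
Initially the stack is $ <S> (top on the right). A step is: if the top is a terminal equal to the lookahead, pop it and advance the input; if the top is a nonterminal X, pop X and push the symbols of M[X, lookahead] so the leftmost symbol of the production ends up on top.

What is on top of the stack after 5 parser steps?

p

     Stack          Input        Action
  1  $ <S>          w p p w s $  expand <S> → <F> w p <D>
  2  $ <D> p w <F>  w p p w s $  expand <F> → epsilon
  3  $ <D> p w      w p p w s $  match w
  4  $ <D> p        p p w s $    match p
  5  $ <D>          p w s $      expand <D> → p w s
Stack after step 5: $ s w p (top = p).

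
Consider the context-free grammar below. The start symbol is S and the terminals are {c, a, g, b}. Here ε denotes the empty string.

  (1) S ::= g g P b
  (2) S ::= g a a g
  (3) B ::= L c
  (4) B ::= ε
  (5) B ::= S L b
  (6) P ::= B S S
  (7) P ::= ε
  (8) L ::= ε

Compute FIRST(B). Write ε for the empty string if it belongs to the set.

FIRST(S): from S::=g g P b we get {g}; from S::=g a a g we get {g}. So FIRST(S) = {g}.
FIRST(L): from L::=ε we get {ε}. So FIRST(L) = {ε}.
FIRST(B): from B::=L c we get {c}; from B::=ε we get {ε}; from B::=S L b we get {g}. So FIRST(B) = {ε, c, g}.
FIRST(P): from P::=B S S we get {c, g}; from P::=ε we get {ε}. So FIRST(P) = {ε, c, g}.

{ε, c, g}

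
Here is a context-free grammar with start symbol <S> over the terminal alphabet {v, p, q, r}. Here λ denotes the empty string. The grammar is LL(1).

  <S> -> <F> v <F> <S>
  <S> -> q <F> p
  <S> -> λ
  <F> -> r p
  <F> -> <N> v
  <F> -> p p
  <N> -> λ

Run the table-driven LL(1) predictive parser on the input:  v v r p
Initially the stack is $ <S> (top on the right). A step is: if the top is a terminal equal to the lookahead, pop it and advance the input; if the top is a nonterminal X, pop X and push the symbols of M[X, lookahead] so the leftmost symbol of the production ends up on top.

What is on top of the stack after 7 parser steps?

p

step 1: stack=$ <S>  input=v v r p $  — expand <S> -> <F> v <F> <S>
step 2: stack=$ <S> <F> v <F>  input=v v r p $  — expand <F> -> <N> v
step 3: stack=$ <S> <F> v v <N>  input=v v r p $  — expand <N> -> λ
step 4: stack=$ <S> <F> v v  input=v v r p $  — match v
step 5: stack=$ <S> <F> v  input=v r p $  — match v
step 6: stack=$ <S> <F>  input=r p $  — expand <F> -> r p
step 7: stack=$ <S> p r  input=r p $  — match r
Stack after step 7: $ <S> p (top = p).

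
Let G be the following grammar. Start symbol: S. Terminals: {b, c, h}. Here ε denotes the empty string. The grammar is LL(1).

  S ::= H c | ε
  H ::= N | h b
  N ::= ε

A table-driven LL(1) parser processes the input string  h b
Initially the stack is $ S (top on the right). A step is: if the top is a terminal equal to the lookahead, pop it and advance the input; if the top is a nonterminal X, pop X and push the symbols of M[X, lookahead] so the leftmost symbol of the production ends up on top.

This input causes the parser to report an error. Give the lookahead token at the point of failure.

     Stack    Input  Action
  1  $ S      h b $  expand S ::= H c
  2  $ c H    h b $  expand H ::= h b
  3  $ c b h  h b $  match h
  4  $ c b    b $    match b
  5  $ c      $      error: top is terminal c but lookahead is $

$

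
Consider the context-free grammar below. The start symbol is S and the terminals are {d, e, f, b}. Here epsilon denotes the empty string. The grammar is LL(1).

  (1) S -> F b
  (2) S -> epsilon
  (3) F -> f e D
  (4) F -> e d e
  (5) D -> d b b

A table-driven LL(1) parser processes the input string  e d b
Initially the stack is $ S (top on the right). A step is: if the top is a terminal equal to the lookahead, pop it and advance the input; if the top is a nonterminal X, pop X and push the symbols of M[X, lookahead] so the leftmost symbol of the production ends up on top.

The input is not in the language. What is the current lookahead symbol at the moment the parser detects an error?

b

step 1: stack=$ S  input=e d b $  — expand S -> F b
step 2: stack=$ b F  input=e d b $  — expand F -> e d e
step 3: stack=$ b e d e  input=e d b $  — match e
step 4: stack=$ b e d  input=d b $  — match d
step 5: stack=$ b e  input=b $  — error: top is terminal e but lookahead is b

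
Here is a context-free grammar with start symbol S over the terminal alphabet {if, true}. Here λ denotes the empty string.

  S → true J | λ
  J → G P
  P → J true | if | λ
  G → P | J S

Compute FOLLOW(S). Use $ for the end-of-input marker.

FIRST(S) = {λ, true}
FIRST(J) = {λ, if, true}  (via G P)
FIRST(P) = {λ, if, true}  (via J true)
FIRST(G) = {λ, if, true}  (via P, J S)
FOLLOW(S) includes $ since S is the start symbol.
FOLLOW(S): in G→J S, the suffix after S is empty, so FOLLOW(S) ⊇ FOLLOW(G) = {$, if, true}. Thus FOLLOW(S) = {$, if, true}.
FOLLOW(J): in S→true J, the suffix after J is empty, so FOLLOW(J) ⊇ FOLLOW(S) = {$, if, true}; in P→J true, J is followed by true with FIRST {true}; in G→J S, J is followed by S with FIRST {λ, true}; in G→J S, the suffix after J is nullable, so FOLLOW(J) ⊇ FOLLOW(G) = {$, if, true}. Thus FOLLOW(J) = {$, if, true}.
FOLLOW(G): in J→G P, G is followed by P with FIRST {λ, if, true}; in J→G P, the suffix after G is nullable, so FOLLOW(G) ⊇ FOLLOW(J) = {$, if, true}. Thus FOLLOW(G) = {$, if, true}.
FOLLOW(P): in J→G P, the suffix after P is empty, so FOLLOW(P) ⊇ FOLLOW(J) = {$, if, true}; in G→P, the suffix after P is empty, so FOLLOW(P) ⊇ FOLLOW(G) = {$, if, true}. Thus FOLLOW(P) = {$, if, true}.

{$, if, true}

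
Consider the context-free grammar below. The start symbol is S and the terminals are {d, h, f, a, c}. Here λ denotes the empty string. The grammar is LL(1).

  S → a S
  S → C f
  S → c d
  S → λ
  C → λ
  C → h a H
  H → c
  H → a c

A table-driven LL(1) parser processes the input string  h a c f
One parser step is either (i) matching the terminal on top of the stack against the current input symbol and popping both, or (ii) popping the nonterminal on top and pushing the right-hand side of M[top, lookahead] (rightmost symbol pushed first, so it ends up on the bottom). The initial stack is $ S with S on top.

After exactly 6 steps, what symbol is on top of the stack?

f

     Stack      Input      Action
  1  $ S        h a c f $  expand S → C f
  2  $ f C      h a c f $  expand C → h a H
  3  $ f H a h  h a c f $  match h
  4  $ f H a    a c f $    match a
  5  $ f H      c f $      expand H → c
  6  $ f c      c f $      match c
Stack after step 6: $ f (top = f).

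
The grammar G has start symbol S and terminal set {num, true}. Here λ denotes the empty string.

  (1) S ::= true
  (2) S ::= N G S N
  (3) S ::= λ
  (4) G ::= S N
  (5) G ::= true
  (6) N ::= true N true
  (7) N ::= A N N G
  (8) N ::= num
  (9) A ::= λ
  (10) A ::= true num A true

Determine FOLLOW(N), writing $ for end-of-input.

FIRST(A): from A::=λ we get {λ}; from A::=true num A true we get {true}. So FIRST(A) = {λ, true}.
FIRST(N): from N::=true N true we get {true}; from N::=A N N G we get {num, true}; from N::=num we get {num}. So FIRST(N) = {num, true}.
FIRST(S): from S::=true we get {true}; from S::=N G S N we get {num, true}; from S::=λ we get {λ}. So FIRST(S) = {λ, num, true}.
FIRST(G): from G::=S N we get {num, true}; from G::=true we get {true}. So FIRST(G) = {num, true}.
FOLLOW(S) includes $ since S is the start symbol.
FOLLOW(S): in S::=N G S N, S is followed by N with FIRST {num, true}; in G::=S N, S is followed by N with FIRST {num, true}. Thus FOLLOW(S) = {$, num, true}.
FOLLOW(A): in N::=A N N G, A is followed by N N G with FIRST {num, true}; in A::=true num A true, A is followed by true with FIRST {true}. Thus FOLLOW(A) = {num, true}.
FOLLOW(G): in S::=N G S N, G is followed by S N with FIRST {num, true}; in N::=A N N G, the suffix after G is empty, so FOLLOW(G) ⊇ FOLLOW(N) = {$, num, true}. Thus FOLLOW(G) = {$, num, true}.
FOLLOW(N): in S::=N G S N (occurrence 1), N is followed by G S N with FIRST {num, true}; in S::=N G S N (occurrence 2), the suffix after N is empty, so FOLLOW(N) ⊇ FOLLOW(S) = {$, num, true}; in G::=S N, the suffix after N is empty, so FOLLOW(N) ⊇ FOLLOW(G) = {$, num, true}; in N::=true N true, N is followed by true with FIRST {true}; in N::=A N N G (occurrence 1), N is followed by N G with FIRST {num, true}; in N::=A N N G (occurrence 2), N is followed by G with FIRST {num, true}. Thus FOLLOW(N) = {$, num, true}.

{$, num, true}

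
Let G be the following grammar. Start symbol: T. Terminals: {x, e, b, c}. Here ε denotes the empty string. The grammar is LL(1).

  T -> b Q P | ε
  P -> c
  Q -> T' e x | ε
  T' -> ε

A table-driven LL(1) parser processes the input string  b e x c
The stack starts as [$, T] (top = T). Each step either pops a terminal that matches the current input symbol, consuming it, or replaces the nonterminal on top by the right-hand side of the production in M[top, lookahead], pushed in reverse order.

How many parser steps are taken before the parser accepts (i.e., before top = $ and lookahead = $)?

8

step 1: stack=$ T  input=b e x c $  — expand T -> b Q P
step 2: stack=$ P Q b  input=b e x c $  — match b
step 3: stack=$ P Q  input=e x c $  — expand Q -> T' e x
step 4: stack=$ P x e T'  input=e x c $  — expand T' -> ε
step 5: stack=$ P x e  input=e x c $  — match e
step 6: stack=$ P x  input=x c $  — match x
step 7: stack=$ P  input=c $  — expand P -> c
step 8: stack=$ c  input=c $  — match c
Accept reached after 8 steps.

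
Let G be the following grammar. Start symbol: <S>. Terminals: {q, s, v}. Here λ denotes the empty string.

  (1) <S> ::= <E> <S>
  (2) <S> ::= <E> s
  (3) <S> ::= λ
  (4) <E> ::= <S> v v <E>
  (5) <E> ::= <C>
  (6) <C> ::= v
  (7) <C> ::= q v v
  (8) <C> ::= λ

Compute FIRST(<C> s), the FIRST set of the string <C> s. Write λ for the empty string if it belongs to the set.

FIRST(<C>) = {λ, q, v}
FIRST(<S>) = {λ, q, s, v}  (via <E> <S>, <E> s)
FIRST(<E>) = {λ, q, s, v}  (via <S> v v <E>, <C>)
FIRST(<C> s): take FIRST of each symbol in turn, carrying on past any symbol whose FIRST contains λ; result {q, s, v}.

{q, s, v}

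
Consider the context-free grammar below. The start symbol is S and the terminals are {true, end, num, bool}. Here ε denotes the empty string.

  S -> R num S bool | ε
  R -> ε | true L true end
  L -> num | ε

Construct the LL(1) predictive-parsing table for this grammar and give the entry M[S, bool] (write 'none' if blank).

S -> ε

FIRST(R) = {ε, true}
FIRST(L) = {ε, num}
FIRST(S) = {ε, num, true}  (via R num S bool)
FOLLOW(S) includes $ since S is the start symbol.
FOLLOW(S): in S->R num S bool, S is followed by bool with FIRST {bool}. Thus FOLLOW(S) = {$, bool}.
For S -> R num S bool: FIRST(R num S bool) = {num, true}, so it goes in M[S, t] for t ∈ {num, true}.
For S -> ε: FIRST(ε) = {ε}, so it goes in M[S, t] for t ∈ {}; since ε ∈ FIRST, also for every t ∈ FOLLOW(S) = {$, bool}.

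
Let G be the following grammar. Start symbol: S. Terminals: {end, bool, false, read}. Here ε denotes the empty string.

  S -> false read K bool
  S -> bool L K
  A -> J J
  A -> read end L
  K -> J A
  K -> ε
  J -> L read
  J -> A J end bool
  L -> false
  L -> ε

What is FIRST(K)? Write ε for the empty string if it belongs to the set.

{ε, false, read}

FIRST(S): from S->false read K bool we get {false}; from S->bool L K we get {bool}. So FIRST(S) = {bool, false}.
FIRST(L): from L->false we get {false}; from L->ε we get {ε}. So FIRST(L) = {ε, false}.
FIRST(A): from A->J J we get {false, read}; from A->read end L we get {read}. So FIRST(A) = {false, read}.
FIRST(J): from J->L read we get {false, read}; from J->A J end bool we get {false, read}. So FIRST(J) = {false, read}.
FIRST(K): from K->J A we get {false, read}; from K->ε we get {ε}. So FIRST(K) = {ε, false, read}.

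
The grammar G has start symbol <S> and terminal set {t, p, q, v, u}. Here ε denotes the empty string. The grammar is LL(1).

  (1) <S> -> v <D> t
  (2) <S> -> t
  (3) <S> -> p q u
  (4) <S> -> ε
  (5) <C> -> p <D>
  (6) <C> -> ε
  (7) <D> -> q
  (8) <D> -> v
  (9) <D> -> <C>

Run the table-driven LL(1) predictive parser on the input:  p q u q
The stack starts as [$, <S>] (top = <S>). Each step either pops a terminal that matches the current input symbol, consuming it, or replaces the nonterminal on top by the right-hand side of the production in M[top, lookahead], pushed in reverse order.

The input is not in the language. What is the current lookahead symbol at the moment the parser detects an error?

q

     Stack    Input      Action
  1  $ <S>    p q u q $  expand <S> -> p q u
  2  $ u q p  p q u q $  match p
  3  $ u q    q u q $    match q
  4  $ u      u q $      match u
  5  $        q $        error: stack empty but input remains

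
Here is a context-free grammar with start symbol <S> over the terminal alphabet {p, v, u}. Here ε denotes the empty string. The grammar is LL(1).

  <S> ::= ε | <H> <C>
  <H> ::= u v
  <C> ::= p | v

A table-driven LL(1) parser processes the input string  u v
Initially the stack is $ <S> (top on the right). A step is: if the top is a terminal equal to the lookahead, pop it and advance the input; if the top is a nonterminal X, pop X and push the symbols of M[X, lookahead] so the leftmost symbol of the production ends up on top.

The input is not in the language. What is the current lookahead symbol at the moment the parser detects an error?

step 1: stack=$ <S>  input=u v $  — expand <S> ::= <H> <C>
step 2: stack=$ <C> <H>  input=u v $  — expand <H> ::= u v
step 3: stack=$ <C> v u  input=u v $  — match u
step 4: stack=$ <C> v  input=v $  — match v
step 5: stack=$ <C>  input=$  — error: M[<C>, $] is empty

$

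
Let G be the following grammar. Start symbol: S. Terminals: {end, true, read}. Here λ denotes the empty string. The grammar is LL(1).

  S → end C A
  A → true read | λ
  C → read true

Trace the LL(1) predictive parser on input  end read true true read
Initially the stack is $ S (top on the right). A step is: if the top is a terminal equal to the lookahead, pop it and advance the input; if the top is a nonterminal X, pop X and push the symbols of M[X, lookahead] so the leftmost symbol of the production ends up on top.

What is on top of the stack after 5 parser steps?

A

     Stack          Input                      Action
  1  $ S            end read true true read $  expand S → end C A
  2  $ A C end      end read true true read $  match end
  3  $ A C          read true true read $      expand C → read true
  4  $ A true read  read true true read $      match read
  5  $ A true       true true read $           match true
Stack after step 5: $ A (top = A).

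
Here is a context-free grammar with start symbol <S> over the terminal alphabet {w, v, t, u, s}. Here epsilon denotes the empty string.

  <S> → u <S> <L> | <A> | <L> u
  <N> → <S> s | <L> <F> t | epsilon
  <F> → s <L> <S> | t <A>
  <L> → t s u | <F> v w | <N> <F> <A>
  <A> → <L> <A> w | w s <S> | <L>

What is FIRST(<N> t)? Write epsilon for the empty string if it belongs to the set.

{s, t, u, w}

FIRST(<F>): from <F>→s <L> <S> we get {s}; from <F>→t <A> we get {t}. So FIRST(<F>) = {s, t}.
FIRST(<S>): from <S>→u <S> <L> we get {u}; from <S>→<A> we get {s, t, u, w}; from <S>→<L> u we get {s, t, u, w}. So FIRST(<S>) = {s, t, u, w}.
FIRST(<N>): from <N>→<S> s we get {s, t, u, w}; from <N>→<L> <F> t we get {s, t, u, w}; from <N>→epsilon we get {epsilon}. So FIRST(<N>) = {epsilon, s, t, u, w}.
FIRST(<L>): from <L>→t s u we get {t}; from <L>→<F> v w we get {s, t}; from <L>→<N> <F> <A> we get {s, t, u, w}. So FIRST(<L>) = {s, t, u, w}.
FIRST(<A>): from <A>→<L> <A> w we get {s, t, u, w}; from <A>→w s <S> we get {w}; from <A>→<L> we get {s, t, u, w}. So FIRST(<A>) = {s, t, u, w}.
FIRST(<N> t): take FIRST of each symbol in turn, carrying on past any symbol whose FIRST contains epsilon; result {s, t, u, w}.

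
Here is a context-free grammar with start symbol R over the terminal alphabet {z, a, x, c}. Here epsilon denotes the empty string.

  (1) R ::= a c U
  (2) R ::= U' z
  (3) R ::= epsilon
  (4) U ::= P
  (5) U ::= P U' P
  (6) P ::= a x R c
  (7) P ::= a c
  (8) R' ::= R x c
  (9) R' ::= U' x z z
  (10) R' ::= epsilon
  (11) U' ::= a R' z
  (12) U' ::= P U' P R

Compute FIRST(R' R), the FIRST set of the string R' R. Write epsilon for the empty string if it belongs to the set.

{epsilon, a, x}

FIRST(P) = {a}
FIRST(U) = {a}  (via P, P U' P)
FIRST(U') = {a}  (via P U' P R)
FIRST(R) = {epsilon, a}  (via U' z)
FIRST(R') = {epsilon, a, x}  (via R x c, U' x z z)
FIRST(R' R): take FIRST of each symbol in turn, carrying on past any symbol whose FIRST contains epsilon; result {epsilon, a, x}.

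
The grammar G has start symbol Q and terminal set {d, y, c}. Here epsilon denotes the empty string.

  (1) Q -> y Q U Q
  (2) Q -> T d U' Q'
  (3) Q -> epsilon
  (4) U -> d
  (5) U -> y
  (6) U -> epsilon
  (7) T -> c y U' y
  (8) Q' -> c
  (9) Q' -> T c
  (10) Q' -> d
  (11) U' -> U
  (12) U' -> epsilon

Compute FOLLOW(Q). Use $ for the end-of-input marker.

FIRST(U): from U->d we get {d}; from U->y we get {y}; from U->epsilon we get {epsilon}. So FIRST(U) = {epsilon, d, y}.
FIRST(T): from T->c y U' y we get {c}. So FIRST(T) = {c}.
FIRST(Q): from Q->y Q U Q we get {y}; from Q->T d U' Q' we get {c}; from Q->epsilon we get {epsilon}. So FIRST(Q) = {epsilon, c, y}.
FIRST(Q'): from Q'->c we get {c}; from Q'->T c we get {c}; from Q'->d we get {d}. So FIRST(Q') = {c, d}.
FIRST(U'): from U'->U we get {epsilon, d, y}; from U'->epsilon we get {epsilon}. So FIRST(U') = {epsilon, d, y}.
FOLLOW(Q) includes $ since Q is the start symbol.
FOLLOW(Q): in Q->y Q U Q (occurrence 1), Q is followed by U Q with FIRST {epsilon, c, d, y}; in Q->y Q U Q (occurrence 1), the suffix after Q is nullable (adds nothing new); in Q->y Q U Q (occurrence 2), the suffix after Q is empty (adds nothing new). Thus FOLLOW(Q) = {$, c, d, y}.
FOLLOW(T): in Q->T d U' Q', T is followed by d U' Q' with FIRST {d}; in Q'->T c, T is followed by c with FIRST {c}. Thus FOLLOW(T) = {c, d}.
FOLLOW(Q'): in Q->T d U' Q', the suffix after Q' is empty, so FOLLOW(Q') ⊇ FOLLOW(Q) = {$, c, d, y}. Thus FOLLOW(Q') = {$, c, d, y}.
FOLLOW(U'): in Q->T d U' Q', U' is followed by Q' with FIRST {c, d}; in T->c y U' y, U' is followed by y with FIRST {y}. Thus FOLLOW(U') = {c, d, y}.
FOLLOW(U): in Q->y Q U Q, U is followed by Q with FIRST {epsilon, c, y}; in Q->y Q U Q, the suffix after U is nullable, so FOLLOW(U) ⊇ FOLLOW(Q) = {$, c, d, y}; in U'->U, the suffix after U is empty, so FOLLOW(U) ⊇ FOLLOW(U') = {c, d, y}. Thus FOLLOW(U) = {$, c, d, y}.

{$, c, d, y}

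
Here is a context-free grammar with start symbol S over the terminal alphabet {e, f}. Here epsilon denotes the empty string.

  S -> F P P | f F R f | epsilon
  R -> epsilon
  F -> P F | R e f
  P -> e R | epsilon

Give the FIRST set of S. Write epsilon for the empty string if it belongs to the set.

FIRST(R): from R->epsilon we get {epsilon}. So FIRST(R) = {epsilon}.
FIRST(P): from P->e R we get {e}; from P->epsilon we get {epsilon}. So FIRST(P) = {epsilon, e}.
FIRST(F): from F->P F we get {e}; from F->R e f we get {e}. So FIRST(F) = {e}.
FIRST(S): from S->F P P we get {e}; from S->f F R f we get {f}; from S->epsilon we get {epsilon}. So FIRST(S) = {epsilon, e, f}.

{epsilon, e, f}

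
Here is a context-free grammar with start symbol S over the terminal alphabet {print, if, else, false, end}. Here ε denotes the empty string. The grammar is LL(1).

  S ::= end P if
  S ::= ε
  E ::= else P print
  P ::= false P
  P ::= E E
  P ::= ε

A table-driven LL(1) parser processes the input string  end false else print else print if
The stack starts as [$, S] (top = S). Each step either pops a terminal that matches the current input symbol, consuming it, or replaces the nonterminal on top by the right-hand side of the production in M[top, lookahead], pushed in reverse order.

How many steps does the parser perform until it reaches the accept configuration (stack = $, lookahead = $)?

14

      Stack                Input                                 Action
   1  $ S                  end false else print else print if $  expand S ::= end P if
   2  $ if P end           end false else print else print if $  match end
   3  $ if P               false else print else print if $      expand P ::= false P
   4  $ if P false         false else print else print if $      match false
   5  $ if P               else print else print if $            expand P ::= E E
   6  $ if E E             else print else print if $            expand E ::= else P print
   7  $ if E print P else  else print else print if $            match else
   8  $ if E print P       print else print if $                 expand P ::= ε
   9  $ if E print         print else print if $                 match print
  10  $ if E               else print if $                       expand E ::= else P print
  11  $ if print P else    else print if $                       match else
  12  $ if print P         print if $                            expand P ::= ε
  13  $ if print           print if $                            match print
  14  $ if                 if $                                  match if
Accept reached after 14 steps.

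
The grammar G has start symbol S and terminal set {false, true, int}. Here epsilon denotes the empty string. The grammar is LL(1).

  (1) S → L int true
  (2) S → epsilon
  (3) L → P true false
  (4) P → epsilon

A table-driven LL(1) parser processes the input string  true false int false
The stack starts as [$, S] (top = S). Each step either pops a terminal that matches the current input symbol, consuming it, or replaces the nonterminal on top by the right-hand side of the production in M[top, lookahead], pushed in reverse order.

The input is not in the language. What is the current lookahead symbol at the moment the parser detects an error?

false

step 1: stack=$ S  input=true false int false $  — expand S → L int true
step 2: stack=$ true int L  input=true false int false $  — expand L → P true false
step 3: stack=$ true int false true P  input=true false int false $  — expand P → epsilon
step 4: stack=$ true int false true  input=true false int false $  — match true
step 5: stack=$ true int false  input=false int false $  — match false
step 6: stack=$ true int  input=int false $  — match int
step 7: stack=$ true  input=false $  — error: top is terminal true but lookahead is false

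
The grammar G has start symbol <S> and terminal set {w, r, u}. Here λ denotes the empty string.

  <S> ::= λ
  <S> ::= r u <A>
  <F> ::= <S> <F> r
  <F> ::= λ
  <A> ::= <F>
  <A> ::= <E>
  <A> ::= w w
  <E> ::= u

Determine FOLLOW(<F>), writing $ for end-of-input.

{$, r}

FIRST(<S>) = {λ, r}
FIRST(<E>) = {u}
FIRST(<F>) = {λ, r}  (via <S> <F> r)
FIRST(<A>) = {λ, r, u, w}  (via <F>, <E>)
FOLLOW(<S>) includes $ since <S> is the start symbol.
FOLLOW(<S>): in <F>::=<S> <F> r, <S> is followed by <F> r with FIRST {r}. Thus FOLLOW(<S>) = {$, r}.
FOLLOW(<A>): in <S>::=r u <A>, the suffix after <A> is empty, so FOLLOW(<A>) ⊇ FOLLOW(<S>) = {$, r}. Thus FOLLOW(<A>) = {$, r}.
FOLLOW(<F>): in <F>::=<S> <F> r, <F> is followed by r with FIRST {r}; in <A>::=<F>, the suffix after <F> is empty, so FOLLOW(<F>) ⊇ FOLLOW(<A>) = {$, r}. Thus FOLLOW(<F>) = {$, r}.
FOLLOW(<E>): in <A>::=<E>, the suffix after <E> is empty, so FOLLOW(<E>) ⊇ FOLLOW(<A>) = {$, r}. Thus FOLLOW(<E>) = {$, r}.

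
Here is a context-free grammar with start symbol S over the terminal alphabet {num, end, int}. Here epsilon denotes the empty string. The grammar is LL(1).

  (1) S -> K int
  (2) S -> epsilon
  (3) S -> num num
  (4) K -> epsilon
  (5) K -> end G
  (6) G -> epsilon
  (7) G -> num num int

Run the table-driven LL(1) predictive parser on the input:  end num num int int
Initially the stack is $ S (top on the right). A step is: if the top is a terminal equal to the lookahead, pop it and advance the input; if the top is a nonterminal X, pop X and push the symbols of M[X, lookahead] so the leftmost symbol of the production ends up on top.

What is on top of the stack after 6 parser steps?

step 1: stack=$ S  input=end num num int int $  — expand S -> K int
step 2: stack=$ int K  input=end num num int int $  — expand K -> end G
step 3: stack=$ int G end  input=end num num int int $  — match end
step 4: stack=$ int G  input=num num int int $  — expand G -> num num int
step 5: stack=$ int int num num  input=num num int int $  — match num
step 6: stack=$ int int num  input=num int int $  — match num
Stack after step 6: $ int int (top = int).

int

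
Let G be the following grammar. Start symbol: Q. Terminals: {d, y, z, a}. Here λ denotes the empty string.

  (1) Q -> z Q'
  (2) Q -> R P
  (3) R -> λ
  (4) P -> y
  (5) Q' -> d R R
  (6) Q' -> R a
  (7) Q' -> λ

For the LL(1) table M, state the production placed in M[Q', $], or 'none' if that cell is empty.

FIRST(R) = {λ}
FIRST(P) = {y}
FIRST(Q) = {y, z}  (via R P)
FIRST(Q') = {λ, a, d}  (via R a)
FOLLOW(Q) includes $ since Q is the start symbol.
FOLLOW(Q): Q appears on no right-hand side. Thus FOLLOW(Q) = {$}.
FOLLOW(Q'): in Q->z Q', the suffix after Q' is empty, so FOLLOW(Q') ⊇ FOLLOW(Q) = {$}. Thus FOLLOW(Q') = {$}.
For Q' -> d R R: FIRST(d R R) = {d}, so it goes in M[Q', t] for t ∈ {d}.
For Q' -> R a: FIRST(R a) = {a}, so it goes in M[Q', t] for t ∈ {a}.
For Q' -> λ: FIRST(λ) = {λ}, so it goes in M[Q', t] for t ∈ {}; since λ ∈ FIRST, also for every t ∈ FOLLOW(Q') = {$}.

Q' -> λ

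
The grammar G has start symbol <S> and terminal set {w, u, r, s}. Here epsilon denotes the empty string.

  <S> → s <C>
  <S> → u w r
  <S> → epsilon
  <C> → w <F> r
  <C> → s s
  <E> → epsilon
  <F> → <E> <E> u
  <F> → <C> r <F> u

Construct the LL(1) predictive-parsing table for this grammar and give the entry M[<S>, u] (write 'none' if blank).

<S> → u w r

FIRST(<S>) = {epsilon, s, u}
FIRST(<C>) = {s, w}
FIRST(<E>) = {epsilon}
FIRST(<F>) = {s, u, w}  (via <E> <E> u, <C> r <F> u)
FOLLOW(<S>) includes $ since <S> is the start symbol.
FOLLOW(<S>): <S> appears on no right-hand side. Thus FOLLOW(<S>) = {$}.
For <S> → s <C>: FIRST(s <C>) = {s}, so it goes in M[<S>, t] for t ∈ {s}.
For <S> → u w r: FIRST(u w r) = {u}, so it goes in M[<S>, t] for t ∈ {u}.
For <S> → epsilon: FIRST(epsilon) = {epsilon}, so it goes in M[<S>, t] for t ∈ {}; since epsilon ∈ FIRST, also for every t ∈ FOLLOW(<S>) = {$}.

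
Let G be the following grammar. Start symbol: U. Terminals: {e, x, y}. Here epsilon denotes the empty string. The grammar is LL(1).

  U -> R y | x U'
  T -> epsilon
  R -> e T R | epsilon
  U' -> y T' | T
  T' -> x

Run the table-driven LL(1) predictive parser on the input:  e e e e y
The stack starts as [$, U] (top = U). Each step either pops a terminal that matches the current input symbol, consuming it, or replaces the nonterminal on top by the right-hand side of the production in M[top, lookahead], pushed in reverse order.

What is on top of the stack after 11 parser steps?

      Stack      Input        Action
   1  $ U        e e e e y $  expand U -> R y
   2  $ y R      e e e e y $  expand R -> e T R
   3  $ y R T e  e e e e y $  match e
   4  $ y R T    e e e y $    expand T -> epsilon
   5  $ y R      e e e y $    expand R -> e T R
   6  $ y R T e  e e e y $    match e
   7  $ y R T    e e y $      expand T -> epsilon
   8  $ y R      e e y $      expand R -> e T R
   9  $ y R T e  e e y $      match e
  10  $ y R T    e y $        expand T -> epsilon
  11  $ y R      e y $        expand R -> e T R
Stack after step 11: $ y R T e (top = e).

e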